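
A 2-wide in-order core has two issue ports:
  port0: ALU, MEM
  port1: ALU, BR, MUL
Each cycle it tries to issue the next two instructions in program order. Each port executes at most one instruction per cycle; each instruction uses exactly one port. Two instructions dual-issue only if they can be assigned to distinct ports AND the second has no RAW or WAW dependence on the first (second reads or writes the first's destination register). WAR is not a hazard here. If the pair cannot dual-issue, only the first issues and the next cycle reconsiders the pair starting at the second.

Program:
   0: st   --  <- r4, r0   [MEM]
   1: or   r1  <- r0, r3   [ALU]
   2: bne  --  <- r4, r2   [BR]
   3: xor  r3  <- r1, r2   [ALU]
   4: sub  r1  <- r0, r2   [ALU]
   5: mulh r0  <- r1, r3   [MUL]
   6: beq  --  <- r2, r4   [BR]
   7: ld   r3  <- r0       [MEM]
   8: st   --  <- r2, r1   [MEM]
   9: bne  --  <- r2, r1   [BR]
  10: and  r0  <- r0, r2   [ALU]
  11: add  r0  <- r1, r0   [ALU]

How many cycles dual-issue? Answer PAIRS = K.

PAIRS = 4

t=0 i0+i1:st+or ; pair
t=1 i2+i3:bne+xor ; pair
t=2 i4:sub ; RAW r1
t=3 i5:mulh ; no-port MUL/BR
t=4 i6+i7:beq+ld ; pair
t=5 i8+i9:st+bne ; pair
t=6 i10:and ; RAW+WAW r0
t=7 i11:add ; tail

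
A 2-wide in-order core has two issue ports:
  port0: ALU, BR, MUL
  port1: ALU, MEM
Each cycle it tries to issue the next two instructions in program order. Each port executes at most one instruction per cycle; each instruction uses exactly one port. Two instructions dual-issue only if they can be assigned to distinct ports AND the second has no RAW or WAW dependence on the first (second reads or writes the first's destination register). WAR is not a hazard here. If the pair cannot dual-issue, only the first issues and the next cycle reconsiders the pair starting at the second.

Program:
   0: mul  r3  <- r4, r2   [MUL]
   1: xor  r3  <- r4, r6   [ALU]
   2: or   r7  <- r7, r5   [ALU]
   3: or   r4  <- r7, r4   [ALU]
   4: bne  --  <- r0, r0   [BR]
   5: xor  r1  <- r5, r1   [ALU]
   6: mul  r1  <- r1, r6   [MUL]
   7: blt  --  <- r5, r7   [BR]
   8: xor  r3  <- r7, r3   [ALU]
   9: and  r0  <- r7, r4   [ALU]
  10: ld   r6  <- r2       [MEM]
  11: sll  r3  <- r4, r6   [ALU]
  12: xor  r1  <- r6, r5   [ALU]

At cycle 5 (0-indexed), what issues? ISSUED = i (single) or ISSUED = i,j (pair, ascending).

t=0 i0:mul.MUL ; WAW r3
t=1 i1,i2:xor.ALU;or.ALU ; 2-wide
t=2 i3,i4:or.ALU;bne.BR ; 2-wide
t=3 i5:xor.ALU ; RAW+WAW r1
t=4 i6:mul.MUL ; no-port MUL/BR
t=5 i7,i8:blt.BR;xor.ALU ; 2-wide
t=6 i9,i10:and.ALU;ld.MEM ; 2-wide
t=7 i11,i12:sll.ALU;xor.ALU ; 2-wide

ISSUED = 7,8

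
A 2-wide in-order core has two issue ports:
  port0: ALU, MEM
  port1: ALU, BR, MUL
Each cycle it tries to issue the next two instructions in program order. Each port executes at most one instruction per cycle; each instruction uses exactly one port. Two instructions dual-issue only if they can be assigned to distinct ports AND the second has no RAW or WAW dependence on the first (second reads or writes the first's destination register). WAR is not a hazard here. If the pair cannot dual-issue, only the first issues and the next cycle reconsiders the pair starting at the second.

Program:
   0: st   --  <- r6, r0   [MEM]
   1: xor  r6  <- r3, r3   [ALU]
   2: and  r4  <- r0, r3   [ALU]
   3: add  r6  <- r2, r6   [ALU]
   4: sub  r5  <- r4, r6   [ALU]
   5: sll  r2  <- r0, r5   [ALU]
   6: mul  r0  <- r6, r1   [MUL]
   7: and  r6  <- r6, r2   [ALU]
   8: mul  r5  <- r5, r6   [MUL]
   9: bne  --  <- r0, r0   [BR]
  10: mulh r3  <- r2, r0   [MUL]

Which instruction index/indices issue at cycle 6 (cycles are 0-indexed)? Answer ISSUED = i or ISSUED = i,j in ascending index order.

[0] i0+i1  st;xor  -- pair
[1] i2+i3  and;add  -- pair
[2] i4  sub  -- RAW r5
[3] i5+i6  sll;mul  -- pair
[4] i7  and  -- RAW r6
[5] i8  mul  -- no-port MUL/BR
[6] i9  bne  -- no-port BR/MUL
[7] i10  mulh  -- tail

ISSUED = 9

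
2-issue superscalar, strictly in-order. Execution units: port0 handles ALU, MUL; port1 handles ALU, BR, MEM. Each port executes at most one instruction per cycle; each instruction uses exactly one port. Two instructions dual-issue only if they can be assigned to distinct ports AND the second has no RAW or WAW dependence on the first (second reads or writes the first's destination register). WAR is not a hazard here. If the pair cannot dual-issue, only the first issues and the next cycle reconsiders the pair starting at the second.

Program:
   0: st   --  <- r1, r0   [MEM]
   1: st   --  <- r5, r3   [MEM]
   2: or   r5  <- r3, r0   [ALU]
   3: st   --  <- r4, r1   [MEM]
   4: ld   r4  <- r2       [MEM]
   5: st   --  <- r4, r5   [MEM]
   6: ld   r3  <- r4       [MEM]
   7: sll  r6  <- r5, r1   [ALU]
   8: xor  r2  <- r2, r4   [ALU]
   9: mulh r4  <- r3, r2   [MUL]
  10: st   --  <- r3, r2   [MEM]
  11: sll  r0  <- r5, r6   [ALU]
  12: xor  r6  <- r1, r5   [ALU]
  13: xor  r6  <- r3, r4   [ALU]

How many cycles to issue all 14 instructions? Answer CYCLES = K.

  cy0 -> i0 (st.MEM) no-port MEM/MEM
  cy1 -> i1/i2 (st.MEM or.ALU) 2-wide
  cy2 -> i3 (st.MEM) no-port MEM/MEM
  cy3 -> i4 (ld.MEM) no-port MEM/MEM
  cy4 -> i5 (st.MEM) no-port MEM/MEM
  cy5 -> i6/i7 (ld.MEM sll.ALU) 2-wide
  cy6 -> i8 (xor.ALU) RAW r2
  cy7 -> i9/i10 (mulh.MUL st.MEM) 2-wide
  cy8 -> i11/i12 (sll.ALU xor.ALU) 2-wide
  cy9 -> i13 (xor.ALU) tail

CYCLES = 10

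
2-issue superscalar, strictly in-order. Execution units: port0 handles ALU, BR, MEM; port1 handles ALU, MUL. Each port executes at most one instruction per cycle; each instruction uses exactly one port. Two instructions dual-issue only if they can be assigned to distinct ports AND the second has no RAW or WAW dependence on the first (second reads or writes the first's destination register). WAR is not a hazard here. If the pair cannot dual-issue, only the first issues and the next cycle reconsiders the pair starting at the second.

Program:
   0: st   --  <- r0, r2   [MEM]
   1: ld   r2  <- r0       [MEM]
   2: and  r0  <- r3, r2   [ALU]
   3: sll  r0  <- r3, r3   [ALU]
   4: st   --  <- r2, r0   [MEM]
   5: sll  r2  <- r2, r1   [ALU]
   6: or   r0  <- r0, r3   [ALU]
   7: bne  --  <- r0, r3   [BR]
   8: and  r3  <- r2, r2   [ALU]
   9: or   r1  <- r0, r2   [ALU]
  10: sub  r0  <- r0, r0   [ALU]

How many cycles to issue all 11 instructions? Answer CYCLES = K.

c0: i0 st  no-port MEM/MEM
c1: i1 ld  RAW r2
c2: i2 and  WAW r0
c3: i3 sll  RAW r0
c4: i4&i5 st/sll  dual
c5: i6 or  RAW r0
c6: i7&i8 bne/and  dual
c7: i9&i10 or/sub  dual

CYCLES = 8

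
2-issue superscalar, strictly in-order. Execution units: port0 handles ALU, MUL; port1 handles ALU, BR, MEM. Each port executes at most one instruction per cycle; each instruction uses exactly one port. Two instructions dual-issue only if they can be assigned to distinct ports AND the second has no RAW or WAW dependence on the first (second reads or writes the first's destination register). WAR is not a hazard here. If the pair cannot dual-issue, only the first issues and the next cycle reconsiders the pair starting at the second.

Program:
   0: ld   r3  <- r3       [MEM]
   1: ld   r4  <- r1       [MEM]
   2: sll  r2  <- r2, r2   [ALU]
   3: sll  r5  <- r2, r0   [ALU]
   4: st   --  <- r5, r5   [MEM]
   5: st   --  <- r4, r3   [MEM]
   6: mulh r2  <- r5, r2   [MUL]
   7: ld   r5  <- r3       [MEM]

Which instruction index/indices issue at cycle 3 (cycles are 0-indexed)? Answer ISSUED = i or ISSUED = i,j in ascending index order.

t=0 i0:ld ; no-port MEM/MEM
t=1 i1&i2:ld/sll ; dual
t=2 i3:sll ; RAW r5
t=3 i4:st ; no-port MEM/MEM
t=4 i5&i6:st/mulh ; dual
t=5 i7:ld ; tail

ISSUED = 4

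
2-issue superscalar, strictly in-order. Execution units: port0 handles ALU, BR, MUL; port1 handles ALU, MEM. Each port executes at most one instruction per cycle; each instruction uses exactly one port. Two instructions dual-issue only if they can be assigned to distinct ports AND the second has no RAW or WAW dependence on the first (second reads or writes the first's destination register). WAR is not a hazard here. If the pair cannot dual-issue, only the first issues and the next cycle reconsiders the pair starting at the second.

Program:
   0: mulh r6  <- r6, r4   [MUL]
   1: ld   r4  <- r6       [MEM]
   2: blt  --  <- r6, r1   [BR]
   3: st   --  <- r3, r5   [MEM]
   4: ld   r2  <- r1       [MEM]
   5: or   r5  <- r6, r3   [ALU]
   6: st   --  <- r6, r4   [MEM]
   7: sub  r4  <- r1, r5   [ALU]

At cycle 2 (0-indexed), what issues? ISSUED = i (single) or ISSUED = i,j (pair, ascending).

[0] i0  mulh.MUL  -- RAW r6
[1] i1/i2  ld.MEM;blt.BR  -- dual
[2] i3  st.MEM  -- no-port MEM/MEM
[3] i4/i5  ld.MEM;or.ALU  -- dual
[4] i6/i7  st.MEM;sub.ALU  -- dual

ISSUED = 3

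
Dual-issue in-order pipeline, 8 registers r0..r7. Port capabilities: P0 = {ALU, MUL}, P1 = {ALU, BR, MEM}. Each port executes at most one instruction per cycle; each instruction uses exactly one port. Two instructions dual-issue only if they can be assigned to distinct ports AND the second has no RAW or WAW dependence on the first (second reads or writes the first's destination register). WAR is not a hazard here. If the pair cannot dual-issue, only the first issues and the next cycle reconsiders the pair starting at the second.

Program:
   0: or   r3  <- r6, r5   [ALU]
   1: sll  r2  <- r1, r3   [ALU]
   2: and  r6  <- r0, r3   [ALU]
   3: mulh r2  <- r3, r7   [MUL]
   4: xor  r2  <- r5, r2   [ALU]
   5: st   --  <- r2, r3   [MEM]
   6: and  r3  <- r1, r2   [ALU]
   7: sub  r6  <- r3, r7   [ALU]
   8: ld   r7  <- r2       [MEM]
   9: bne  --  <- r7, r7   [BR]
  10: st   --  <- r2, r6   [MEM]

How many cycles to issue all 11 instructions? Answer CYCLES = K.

CYCLES = 8

  cy0 -> i0 (or.ALU) RAW r3
  cy1 -> i1&i2 (sll.ALU/and.ALU) dual
  cy2 -> i3 (mulh.MUL) RAW+WAW r2
  cy3 -> i4 (xor.ALU) RAW r2
  cy4 -> i5&i6 (st.MEM/and.ALU) dual
  cy5 -> i7&i8 (sub.ALU/ld.MEM) dual
  cy6 -> i9 (bne.BR) no-port BR/MEM
  cy7 -> i10 (st.MEM) tail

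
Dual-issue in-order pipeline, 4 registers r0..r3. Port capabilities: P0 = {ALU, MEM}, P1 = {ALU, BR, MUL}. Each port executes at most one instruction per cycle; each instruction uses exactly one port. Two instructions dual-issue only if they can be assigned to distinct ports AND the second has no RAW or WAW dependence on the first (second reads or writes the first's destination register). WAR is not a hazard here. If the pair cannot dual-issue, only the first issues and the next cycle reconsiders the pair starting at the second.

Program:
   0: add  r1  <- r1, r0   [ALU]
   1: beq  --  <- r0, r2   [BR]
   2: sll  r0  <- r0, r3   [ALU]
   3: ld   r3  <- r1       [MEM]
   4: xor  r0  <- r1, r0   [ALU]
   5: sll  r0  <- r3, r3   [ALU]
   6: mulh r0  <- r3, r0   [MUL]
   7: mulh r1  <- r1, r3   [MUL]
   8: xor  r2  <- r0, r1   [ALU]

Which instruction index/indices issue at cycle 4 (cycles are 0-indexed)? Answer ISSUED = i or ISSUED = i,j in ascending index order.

0. add.ALU beq.BR @i0,i1  | 2-wide
1. sll.ALU ld.MEM @i2,i3  | 2-wide
2. xor.ALU @i4  | WAW r0
3. sll.ALU @i5  | RAW+WAW r0
4. mulh.MUL @i6  | no-port MUL/MUL
5. mulh.MUL @i7  | RAW r1
6. xor.ALU @i8  | tail

ISSUED = 6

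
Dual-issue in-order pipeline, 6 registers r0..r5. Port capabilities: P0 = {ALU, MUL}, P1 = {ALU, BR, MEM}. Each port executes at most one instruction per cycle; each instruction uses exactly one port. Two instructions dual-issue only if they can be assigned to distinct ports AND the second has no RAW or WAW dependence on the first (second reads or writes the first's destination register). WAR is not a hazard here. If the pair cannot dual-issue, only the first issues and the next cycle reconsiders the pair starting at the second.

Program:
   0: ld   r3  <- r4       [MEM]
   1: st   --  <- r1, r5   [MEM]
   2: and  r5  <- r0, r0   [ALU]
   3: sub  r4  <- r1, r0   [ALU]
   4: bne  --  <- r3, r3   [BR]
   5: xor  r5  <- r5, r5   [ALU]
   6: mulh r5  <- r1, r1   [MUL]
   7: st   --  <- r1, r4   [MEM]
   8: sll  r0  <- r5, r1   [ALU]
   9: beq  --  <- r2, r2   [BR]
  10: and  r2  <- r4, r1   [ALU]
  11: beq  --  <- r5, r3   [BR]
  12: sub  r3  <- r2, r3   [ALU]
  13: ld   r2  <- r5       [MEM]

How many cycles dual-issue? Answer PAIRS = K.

c0: i0 ld  no-port MEM/MEM
c1: i1,i2 st+and  dual
c2: i3,i4 sub+bne  dual
c3: i5 xor  WAW r5
c4: i6,i7 mulh+st  dual
c5: i8,i9 sll+beq  dual
c6: i10,i11 and+beq  dual
c7: i12,i13 sub+ld  dual

PAIRS = 6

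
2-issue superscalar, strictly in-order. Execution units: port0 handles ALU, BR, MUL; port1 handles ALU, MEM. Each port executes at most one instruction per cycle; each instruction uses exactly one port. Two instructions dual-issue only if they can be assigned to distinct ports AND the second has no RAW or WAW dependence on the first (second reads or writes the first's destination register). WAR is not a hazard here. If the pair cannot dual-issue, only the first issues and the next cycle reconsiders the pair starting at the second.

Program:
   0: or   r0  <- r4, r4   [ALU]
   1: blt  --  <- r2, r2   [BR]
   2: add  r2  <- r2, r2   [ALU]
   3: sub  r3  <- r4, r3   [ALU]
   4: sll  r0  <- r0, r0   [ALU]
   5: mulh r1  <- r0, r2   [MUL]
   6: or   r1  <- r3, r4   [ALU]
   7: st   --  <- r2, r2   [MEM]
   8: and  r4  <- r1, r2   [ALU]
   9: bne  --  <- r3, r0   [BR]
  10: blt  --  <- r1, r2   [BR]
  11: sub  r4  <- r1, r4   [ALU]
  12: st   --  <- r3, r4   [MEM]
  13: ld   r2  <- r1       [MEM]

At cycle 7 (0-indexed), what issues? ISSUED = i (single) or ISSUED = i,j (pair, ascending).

ISSUED = 12

t=0 i0+i1:or.ALU+blt.BR ; 2-wide
t=1 i2+i3:add.ALU+sub.ALU ; 2-wide
t=2 i4:sll.ALU ; RAW r0
t=3 i5:mulh.MUL ; WAW r1
t=4 i6+i7:or.ALU+st.MEM ; 2-wide
t=5 i8+i9:and.ALU+bne.BR ; 2-wide
t=6 i10+i11:blt.BR+sub.ALU ; 2-wide
t=7 i12:st.MEM ; no-port MEM/MEM
t=8 i13:ld.MEM ; tail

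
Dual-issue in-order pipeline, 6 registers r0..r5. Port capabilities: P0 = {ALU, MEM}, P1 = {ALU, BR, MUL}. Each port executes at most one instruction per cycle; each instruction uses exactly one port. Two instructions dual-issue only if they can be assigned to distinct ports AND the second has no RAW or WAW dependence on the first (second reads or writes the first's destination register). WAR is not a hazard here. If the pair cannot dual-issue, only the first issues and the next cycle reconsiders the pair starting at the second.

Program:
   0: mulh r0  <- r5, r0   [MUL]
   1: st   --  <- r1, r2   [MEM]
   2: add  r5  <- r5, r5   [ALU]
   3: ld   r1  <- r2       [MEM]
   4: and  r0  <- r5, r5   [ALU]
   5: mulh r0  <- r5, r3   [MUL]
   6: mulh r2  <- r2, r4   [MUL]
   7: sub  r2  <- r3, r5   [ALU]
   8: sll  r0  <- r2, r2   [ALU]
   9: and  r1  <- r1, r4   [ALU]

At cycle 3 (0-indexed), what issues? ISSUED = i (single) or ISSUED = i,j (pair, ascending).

ISSUED = 5

  cy0 -> i0+i1 (mulh+st) 2-wide
  cy1 -> i2+i3 (add+ld) 2-wide
  cy2 -> i4 (and) WAW r0
  cy3 -> i5 (mulh) no-port MUL/MUL
  cy4 -> i6 (mulh) WAW r2
  cy5 -> i7 (sub) RAW r2
  cy6 -> i8+i9 (sll+and) 2-wide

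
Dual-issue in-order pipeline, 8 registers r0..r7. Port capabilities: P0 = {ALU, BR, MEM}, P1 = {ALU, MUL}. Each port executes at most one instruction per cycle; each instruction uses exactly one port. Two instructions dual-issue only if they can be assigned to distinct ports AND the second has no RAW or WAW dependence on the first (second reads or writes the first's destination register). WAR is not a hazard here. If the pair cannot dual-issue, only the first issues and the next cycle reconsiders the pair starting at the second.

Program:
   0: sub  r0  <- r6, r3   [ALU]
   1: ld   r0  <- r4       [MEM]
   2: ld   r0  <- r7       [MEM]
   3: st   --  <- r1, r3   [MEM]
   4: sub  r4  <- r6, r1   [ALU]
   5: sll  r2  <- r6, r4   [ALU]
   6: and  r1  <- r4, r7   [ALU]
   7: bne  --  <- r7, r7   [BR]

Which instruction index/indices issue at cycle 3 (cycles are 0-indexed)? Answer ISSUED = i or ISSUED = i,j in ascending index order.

c0: i0 sub  WAW r0
c1: i1 ld  no-port MEM/MEM
c2: i2 ld  no-port MEM/MEM
c3: i3/i4 st/sub  pair
c4: i5/i6 sll/and  pair
c5: i7 bne  tail

ISSUED = 3,4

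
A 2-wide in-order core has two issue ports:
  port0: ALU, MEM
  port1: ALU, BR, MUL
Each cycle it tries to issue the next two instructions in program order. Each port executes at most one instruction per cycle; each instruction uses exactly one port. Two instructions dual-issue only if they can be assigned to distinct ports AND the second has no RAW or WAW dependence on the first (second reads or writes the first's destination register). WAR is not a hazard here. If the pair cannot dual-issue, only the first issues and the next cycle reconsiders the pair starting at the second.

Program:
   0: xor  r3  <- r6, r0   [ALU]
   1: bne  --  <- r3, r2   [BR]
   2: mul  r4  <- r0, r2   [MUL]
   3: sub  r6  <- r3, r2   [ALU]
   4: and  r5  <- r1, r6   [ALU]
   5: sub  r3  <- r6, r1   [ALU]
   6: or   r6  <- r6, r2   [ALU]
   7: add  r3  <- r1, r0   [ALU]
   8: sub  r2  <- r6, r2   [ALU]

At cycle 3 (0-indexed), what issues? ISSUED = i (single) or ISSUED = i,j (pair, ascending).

ISSUED = 4,5

[0] i0  xor.ALU  -- RAW r3
[1] i1  bne.BR  -- no-port BR/MUL
[2] i2+i3  mul.MUL/sub.ALU  -- pair
[3] i4+i5  and.ALU/sub.ALU  -- pair
[4] i6+i7  or.ALU/add.ALU  -- pair
[5] i8  sub.ALU  -- tail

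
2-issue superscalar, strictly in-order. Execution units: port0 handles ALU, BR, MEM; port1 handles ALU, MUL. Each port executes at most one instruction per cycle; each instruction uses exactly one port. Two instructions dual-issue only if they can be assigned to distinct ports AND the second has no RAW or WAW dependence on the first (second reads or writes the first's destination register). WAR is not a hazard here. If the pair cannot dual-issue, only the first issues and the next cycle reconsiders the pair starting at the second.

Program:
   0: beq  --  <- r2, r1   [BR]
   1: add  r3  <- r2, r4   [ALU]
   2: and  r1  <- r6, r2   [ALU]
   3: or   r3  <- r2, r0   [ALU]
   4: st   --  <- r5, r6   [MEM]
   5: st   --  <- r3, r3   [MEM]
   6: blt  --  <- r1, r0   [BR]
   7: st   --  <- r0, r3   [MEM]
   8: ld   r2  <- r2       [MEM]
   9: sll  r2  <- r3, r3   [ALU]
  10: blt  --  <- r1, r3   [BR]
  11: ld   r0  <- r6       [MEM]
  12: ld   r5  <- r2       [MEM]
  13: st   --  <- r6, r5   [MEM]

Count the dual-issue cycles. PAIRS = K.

PAIRS = 3

#0 head=0: beq.BR add.ALU i0/i1 2-wide
#1 head=2: and.ALU or.ALU i2/i3 2-wide
#2 head=4: st.MEM i4 no-port MEM/MEM
#3 head=5: st.MEM i5 no-port MEM/BR
#4 head=6: blt.BR i6 no-port BR/MEM
#5 head=7: st.MEM i7 no-port MEM/MEM
#6 head=8: ld.MEM i8 WAW r2
#7 head=9: sll.ALU blt.BR i9/i10 2-wide
#8 head=11: ld.MEM i11 no-port MEM/MEM
#9 head=12: ld.MEM i12 no-port MEM/MEM
#10 head=13: st.MEM i13 tail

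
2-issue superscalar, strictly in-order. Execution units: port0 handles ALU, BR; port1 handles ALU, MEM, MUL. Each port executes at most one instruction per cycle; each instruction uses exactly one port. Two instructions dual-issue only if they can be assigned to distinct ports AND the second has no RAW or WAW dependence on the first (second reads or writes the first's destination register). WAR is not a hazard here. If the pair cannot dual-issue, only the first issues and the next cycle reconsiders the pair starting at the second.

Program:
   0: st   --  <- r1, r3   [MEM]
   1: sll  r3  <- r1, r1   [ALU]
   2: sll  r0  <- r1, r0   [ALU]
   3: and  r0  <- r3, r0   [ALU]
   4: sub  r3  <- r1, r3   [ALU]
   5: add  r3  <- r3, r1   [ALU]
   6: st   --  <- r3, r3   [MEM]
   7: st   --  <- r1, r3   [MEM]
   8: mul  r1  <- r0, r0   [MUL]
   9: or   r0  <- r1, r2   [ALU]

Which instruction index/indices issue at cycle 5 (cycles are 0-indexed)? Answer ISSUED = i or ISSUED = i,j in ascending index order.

c0: i0&i1 st;sll  dual
c1: i2 sll  RAW+WAW r0
c2: i3&i4 and;sub  dual
c3: i5 add  RAW r3
c4: i6 st  no-port MEM/MEM
c5: i7 st  no-port MEM/MUL
c6: i8 mul  RAW r1
c7: i9 or  tail

ISSUED = 7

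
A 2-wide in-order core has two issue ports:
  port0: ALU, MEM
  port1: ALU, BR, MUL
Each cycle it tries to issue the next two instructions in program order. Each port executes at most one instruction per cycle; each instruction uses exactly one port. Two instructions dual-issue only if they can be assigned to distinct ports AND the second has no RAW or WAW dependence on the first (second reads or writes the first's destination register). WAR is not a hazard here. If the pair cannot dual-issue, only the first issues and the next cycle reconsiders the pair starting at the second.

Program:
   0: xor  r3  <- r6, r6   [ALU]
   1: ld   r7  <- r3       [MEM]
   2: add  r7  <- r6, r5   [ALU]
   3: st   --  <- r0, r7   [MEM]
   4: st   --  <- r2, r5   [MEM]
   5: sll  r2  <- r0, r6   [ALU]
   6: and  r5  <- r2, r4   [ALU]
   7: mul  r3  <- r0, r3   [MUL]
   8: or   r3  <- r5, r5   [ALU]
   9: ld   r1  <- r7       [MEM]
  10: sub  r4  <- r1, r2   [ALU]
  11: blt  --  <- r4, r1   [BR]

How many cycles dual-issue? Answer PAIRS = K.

0. xor @i0  | RAW r3
1. ld @i1  | WAW r7
2. add @i2  | RAW r7
3. st @i3  | no-port MEM/MEM
4. st sll @i4&i5  | dual
5. and mul @i6&i7  | dual
6. or ld @i8&i9  | dual
7. sub @i10  | RAW r4
8. blt @i11  | tail

PAIRS = 3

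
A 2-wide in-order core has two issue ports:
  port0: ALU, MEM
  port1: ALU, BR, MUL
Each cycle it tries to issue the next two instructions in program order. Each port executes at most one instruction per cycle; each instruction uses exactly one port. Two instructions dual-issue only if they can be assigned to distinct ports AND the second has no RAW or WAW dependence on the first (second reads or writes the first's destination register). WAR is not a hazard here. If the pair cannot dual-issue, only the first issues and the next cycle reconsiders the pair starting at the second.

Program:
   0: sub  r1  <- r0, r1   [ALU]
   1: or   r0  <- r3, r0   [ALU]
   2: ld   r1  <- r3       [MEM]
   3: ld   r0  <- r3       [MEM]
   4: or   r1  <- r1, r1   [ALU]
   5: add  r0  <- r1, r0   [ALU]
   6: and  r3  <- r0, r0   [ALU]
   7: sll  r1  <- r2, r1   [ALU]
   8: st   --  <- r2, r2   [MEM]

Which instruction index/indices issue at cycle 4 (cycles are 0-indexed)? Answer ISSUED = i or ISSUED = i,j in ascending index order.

  cy0 -> i0,i1 (sub.ALU+or.ALU) pair
  cy1 -> i2 (ld.MEM) no-port MEM/MEM
  cy2 -> i3,i4 (ld.MEM+or.ALU) pair
  cy3 -> i5 (add.ALU) RAW r0
  cy4 -> i6,i7 (and.ALU+sll.ALU) pair
  cy5 -> i8 (st.MEM) tail

ISSUED = 6,7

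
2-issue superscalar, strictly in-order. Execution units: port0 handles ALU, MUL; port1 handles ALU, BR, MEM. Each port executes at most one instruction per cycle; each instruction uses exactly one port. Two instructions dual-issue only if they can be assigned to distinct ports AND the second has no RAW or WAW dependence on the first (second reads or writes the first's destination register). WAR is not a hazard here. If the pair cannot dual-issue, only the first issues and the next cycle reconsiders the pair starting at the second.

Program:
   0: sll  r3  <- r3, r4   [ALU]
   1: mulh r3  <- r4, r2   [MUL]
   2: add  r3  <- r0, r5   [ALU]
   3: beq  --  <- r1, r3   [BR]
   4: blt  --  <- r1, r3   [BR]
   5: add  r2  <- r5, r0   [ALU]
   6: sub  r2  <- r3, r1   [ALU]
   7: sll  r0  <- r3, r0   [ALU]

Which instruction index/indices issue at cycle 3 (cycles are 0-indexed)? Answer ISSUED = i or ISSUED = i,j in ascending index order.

ISSUED = 3

c0: i0 sll.ALU  WAW r3
c1: i1 mulh.MUL  WAW r3
c2: i2 add.ALU  RAW r3
c3: i3 beq.BR  no-port BR/BR
c4: i4,i5 blt.BR add.ALU  2-wide
c5: i6,i7 sub.ALU sll.ALU  2-wide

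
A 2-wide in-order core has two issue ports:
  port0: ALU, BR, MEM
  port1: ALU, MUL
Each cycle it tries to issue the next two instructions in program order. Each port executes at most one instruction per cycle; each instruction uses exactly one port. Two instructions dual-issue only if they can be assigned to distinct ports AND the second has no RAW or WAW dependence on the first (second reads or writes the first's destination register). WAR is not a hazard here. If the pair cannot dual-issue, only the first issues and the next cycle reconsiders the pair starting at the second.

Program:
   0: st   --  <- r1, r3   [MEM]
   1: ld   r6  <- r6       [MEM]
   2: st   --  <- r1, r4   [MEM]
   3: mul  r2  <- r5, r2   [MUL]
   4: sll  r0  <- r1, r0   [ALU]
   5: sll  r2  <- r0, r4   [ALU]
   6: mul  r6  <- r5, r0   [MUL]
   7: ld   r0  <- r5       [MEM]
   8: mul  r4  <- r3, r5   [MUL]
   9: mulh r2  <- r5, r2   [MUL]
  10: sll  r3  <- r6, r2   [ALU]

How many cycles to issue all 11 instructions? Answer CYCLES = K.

[0] i0  st  -- no-port MEM/MEM
[1] i1  ld  -- no-port MEM/MEM
[2] i2&i3  st/mul  -- 2-wide
[3] i4  sll  -- RAW r0
[4] i5&i6  sll/mul  -- 2-wide
[5] i7&i8  ld/mul  -- 2-wide
[6] i9  mulh  -- RAW r2
[7] i10  sll  -- tail

CYCLES = 8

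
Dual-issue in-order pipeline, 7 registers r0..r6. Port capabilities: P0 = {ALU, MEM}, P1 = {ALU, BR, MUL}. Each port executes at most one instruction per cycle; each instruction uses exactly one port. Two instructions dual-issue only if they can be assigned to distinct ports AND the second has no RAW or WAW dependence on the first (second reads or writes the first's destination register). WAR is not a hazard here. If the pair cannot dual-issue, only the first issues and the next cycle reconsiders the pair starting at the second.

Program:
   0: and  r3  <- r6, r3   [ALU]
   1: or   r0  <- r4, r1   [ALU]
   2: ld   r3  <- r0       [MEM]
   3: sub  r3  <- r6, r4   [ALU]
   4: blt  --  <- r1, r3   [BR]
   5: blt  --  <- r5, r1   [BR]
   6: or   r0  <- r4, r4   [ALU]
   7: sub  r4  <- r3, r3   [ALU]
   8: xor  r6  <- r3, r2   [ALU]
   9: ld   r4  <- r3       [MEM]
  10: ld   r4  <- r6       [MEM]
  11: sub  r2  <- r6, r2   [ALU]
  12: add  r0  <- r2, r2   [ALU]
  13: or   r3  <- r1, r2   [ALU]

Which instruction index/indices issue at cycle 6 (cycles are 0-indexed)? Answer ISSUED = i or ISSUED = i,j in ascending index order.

  cy0 -> i0/i1 (and.ALU/or.ALU) dual
  cy1 -> i2 (ld.MEM) WAW r3
  cy2 -> i3 (sub.ALU) RAW r3
  cy3 -> i4 (blt.BR) no-port BR/BR
  cy4 -> i5/i6 (blt.BR/or.ALU) dual
  cy5 -> i7/i8 (sub.ALU/xor.ALU) dual
  cy6 -> i9 (ld.MEM) no-port MEM/MEM
  cy7 -> i10/i11 (ld.MEM/sub.ALU) dual
  cy8 -> i12/i13 (add.ALU/or.ALU) dual

ISSUED = 9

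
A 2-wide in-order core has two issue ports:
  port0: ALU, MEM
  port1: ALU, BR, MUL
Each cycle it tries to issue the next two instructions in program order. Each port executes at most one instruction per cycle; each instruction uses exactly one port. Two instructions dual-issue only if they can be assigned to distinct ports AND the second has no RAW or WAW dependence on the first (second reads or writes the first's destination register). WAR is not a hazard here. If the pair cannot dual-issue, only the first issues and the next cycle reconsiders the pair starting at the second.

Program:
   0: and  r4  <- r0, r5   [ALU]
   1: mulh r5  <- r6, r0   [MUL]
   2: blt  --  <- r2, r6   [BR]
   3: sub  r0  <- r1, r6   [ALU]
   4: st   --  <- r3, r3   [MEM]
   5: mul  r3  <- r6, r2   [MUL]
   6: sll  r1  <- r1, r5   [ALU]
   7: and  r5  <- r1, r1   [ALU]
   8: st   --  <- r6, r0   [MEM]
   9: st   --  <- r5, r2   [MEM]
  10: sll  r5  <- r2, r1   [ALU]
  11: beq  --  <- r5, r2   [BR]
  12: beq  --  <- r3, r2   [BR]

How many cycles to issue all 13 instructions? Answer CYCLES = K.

CYCLES = 8

c0: i0+i1 and;mulh  dual
c1: i2+i3 blt;sub  dual
c2: i4+i5 st;mul  dual
c3: i6 sll  RAW r1
c4: i7+i8 and;st  dual
c5: i9+i10 st;sll  dual
c6: i11 beq  no-port BR/BR
c7: i12 beq  tail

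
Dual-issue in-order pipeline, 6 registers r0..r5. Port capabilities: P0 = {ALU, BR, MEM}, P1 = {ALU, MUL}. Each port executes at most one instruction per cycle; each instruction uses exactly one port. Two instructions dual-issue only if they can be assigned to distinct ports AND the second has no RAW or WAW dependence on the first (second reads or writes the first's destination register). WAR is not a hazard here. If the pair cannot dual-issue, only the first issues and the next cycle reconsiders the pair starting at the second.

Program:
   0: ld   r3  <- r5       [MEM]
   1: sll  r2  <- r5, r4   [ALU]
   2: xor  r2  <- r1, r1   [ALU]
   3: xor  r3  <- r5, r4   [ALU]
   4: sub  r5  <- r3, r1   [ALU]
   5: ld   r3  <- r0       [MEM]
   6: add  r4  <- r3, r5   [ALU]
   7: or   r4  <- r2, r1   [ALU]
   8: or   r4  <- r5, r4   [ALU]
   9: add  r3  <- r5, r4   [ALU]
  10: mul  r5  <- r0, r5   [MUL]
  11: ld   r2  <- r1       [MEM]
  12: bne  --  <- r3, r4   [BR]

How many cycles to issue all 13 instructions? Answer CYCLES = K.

0. ld.MEM/sll.ALU @i0+i1  | dual
1. xor.ALU/xor.ALU @i2+i3  | dual
2. sub.ALU/ld.MEM @i4+i5  | dual
3. add.ALU @i6  | WAW r4
4. or.ALU @i7  | RAW+WAW r4
5. or.ALU @i8  | RAW r4
6. add.ALU/mul.MUL @i9+i10  | dual
7. ld.MEM @i11  | no-port MEM/BR
8. bne.BR @i12  | tail

CYCLES = 9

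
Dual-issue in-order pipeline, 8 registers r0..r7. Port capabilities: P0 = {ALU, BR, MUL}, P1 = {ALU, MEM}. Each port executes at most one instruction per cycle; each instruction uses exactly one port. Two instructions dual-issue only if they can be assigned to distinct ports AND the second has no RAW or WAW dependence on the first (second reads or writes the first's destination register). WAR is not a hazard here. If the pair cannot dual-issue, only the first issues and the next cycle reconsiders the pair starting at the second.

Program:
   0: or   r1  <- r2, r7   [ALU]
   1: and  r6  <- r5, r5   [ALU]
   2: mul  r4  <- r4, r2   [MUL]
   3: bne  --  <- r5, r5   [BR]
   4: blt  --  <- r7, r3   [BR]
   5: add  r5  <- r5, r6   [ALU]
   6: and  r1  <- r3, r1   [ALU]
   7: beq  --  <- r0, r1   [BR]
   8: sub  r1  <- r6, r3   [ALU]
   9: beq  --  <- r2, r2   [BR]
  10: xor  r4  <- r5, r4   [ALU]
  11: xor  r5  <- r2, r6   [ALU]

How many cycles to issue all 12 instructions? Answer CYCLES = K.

CYCLES = 8

t=0 i0+i1:or/and ; dual
t=1 i2:mul ; no-port MUL/BR
t=2 i3:bne ; no-port BR/BR
t=3 i4+i5:blt/add ; dual
t=4 i6:and ; RAW r1
t=5 i7+i8:beq/sub ; dual
t=6 i9+i10:beq/xor ; dual
t=7 i11:xor ; tail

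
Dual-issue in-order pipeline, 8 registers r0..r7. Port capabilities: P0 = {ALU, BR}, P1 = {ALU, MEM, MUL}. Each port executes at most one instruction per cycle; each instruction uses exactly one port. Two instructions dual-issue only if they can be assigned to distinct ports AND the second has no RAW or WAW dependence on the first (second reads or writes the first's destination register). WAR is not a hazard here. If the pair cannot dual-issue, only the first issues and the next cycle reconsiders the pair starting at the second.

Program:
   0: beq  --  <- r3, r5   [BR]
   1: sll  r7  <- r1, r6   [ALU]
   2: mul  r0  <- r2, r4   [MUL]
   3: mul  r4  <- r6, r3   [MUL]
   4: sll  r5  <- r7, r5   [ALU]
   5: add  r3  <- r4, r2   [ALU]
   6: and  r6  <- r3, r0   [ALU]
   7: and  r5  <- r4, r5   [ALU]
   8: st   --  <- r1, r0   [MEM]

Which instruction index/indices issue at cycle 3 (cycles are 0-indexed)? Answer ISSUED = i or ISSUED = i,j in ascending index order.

0. beq+sll @i0&i1  | 2-wide
1. mul @i2  | no-port MUL/MUL
2. mul+sll @i3&i4  | 2-wide
3. add @i5  | RAW r3
4. and+and @i6&i7  | 2-wide
5. st @i8  | tail

ISSUED = 5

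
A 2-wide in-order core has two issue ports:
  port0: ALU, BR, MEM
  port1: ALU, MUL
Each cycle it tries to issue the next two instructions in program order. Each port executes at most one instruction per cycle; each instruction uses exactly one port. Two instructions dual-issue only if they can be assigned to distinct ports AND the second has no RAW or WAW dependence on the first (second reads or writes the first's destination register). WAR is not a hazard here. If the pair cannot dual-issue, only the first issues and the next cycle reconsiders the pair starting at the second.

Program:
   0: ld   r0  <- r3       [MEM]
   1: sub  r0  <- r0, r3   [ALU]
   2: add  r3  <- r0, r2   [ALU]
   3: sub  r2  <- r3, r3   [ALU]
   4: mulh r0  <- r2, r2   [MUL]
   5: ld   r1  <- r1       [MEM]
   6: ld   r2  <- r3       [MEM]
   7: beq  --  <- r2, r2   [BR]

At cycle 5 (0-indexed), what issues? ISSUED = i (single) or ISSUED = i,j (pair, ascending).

ISSUED = 6

#0 head=0: ld.MEM i0 RAW+WAW r0
#1 head=1: sub.ALU i1 RAW r0
#2 head=2: add.ALU i2 RAW r3
#3 head=3: sub.ALU i3 RAW r2
#4 head=4: mulh.MUL+ld.MEM i4/i5 dual
#5 head=6: ld.MEM i6 no-port MEM/BR
#6 head=7: beq.BR i7 tail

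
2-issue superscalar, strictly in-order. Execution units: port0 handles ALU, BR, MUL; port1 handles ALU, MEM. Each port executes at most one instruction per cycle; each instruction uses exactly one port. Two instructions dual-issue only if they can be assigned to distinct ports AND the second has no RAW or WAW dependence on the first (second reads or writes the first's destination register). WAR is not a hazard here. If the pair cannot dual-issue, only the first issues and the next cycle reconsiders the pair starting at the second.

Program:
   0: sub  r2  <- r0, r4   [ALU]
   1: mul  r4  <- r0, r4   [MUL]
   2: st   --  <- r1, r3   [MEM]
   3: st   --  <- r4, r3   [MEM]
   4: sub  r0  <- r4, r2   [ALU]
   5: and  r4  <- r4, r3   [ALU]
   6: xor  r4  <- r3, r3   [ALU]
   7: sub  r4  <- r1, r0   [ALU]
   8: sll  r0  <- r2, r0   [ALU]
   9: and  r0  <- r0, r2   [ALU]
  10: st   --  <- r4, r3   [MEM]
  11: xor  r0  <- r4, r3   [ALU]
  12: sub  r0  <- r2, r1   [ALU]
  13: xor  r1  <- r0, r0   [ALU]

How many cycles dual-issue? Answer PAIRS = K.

c0: i0+i1 sub.ALU;mul.MUL  pair
c1: i2 st.MEM  no-port MEM/MEM
c2: i3+i4 st.MEM;sub.ALU  pair
c3: i5 and.ALU  WAW r4
c4: i6 xor.ALU  WAW r4
c5: i7+i8 sub.ALU;sll.ALU  pair
c6: i9+i10 and.ALU;st.MEM  pair
c7: i11 xor.ALU  WAW r0
c8: i12 sub.ALU  RAW r0
c9: i13 xor.ALU  tail

PAIRS = 4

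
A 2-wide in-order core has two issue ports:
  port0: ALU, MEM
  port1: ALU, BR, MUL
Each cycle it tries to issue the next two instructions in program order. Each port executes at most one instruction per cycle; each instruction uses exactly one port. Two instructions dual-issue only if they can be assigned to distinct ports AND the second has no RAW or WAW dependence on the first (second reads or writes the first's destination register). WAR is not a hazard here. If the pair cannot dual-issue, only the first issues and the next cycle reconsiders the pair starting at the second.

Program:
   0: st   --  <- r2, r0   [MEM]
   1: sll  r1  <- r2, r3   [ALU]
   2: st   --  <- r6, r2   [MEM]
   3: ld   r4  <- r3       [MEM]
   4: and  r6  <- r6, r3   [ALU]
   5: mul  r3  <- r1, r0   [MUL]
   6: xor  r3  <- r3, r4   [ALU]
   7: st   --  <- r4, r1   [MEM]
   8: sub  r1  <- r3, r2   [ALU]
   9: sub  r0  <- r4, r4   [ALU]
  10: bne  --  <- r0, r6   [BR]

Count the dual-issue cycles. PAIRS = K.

PAIRS = 4

#0 head=0: st+sll i0/i1 pair
#1 head=2: st i2 no-port MEM/MEM
#2 head=3: ld+and i3/i4 pair
#3 head=5: mul i5 RAW+WAW r3
#4 head=6: xor+st i6/i7 pair
#5 head=8: sub+sub i8/i9 pair
#6 head=10: bne i10 tail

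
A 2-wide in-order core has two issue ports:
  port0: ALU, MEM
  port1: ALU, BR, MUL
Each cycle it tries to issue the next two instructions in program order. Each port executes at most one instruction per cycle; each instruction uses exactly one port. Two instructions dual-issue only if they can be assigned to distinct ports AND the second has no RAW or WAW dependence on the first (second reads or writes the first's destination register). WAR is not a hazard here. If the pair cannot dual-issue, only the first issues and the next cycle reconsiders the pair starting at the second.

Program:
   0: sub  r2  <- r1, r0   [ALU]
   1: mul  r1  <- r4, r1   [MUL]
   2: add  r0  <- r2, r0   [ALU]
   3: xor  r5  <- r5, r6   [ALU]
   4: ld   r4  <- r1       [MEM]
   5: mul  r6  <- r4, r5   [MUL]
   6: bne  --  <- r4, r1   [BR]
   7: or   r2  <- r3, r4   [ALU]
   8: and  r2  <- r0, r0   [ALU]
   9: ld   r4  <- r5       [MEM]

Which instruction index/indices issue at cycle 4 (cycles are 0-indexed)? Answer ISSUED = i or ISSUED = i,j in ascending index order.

t=0 i0,i1:sub mul ; dual
t=1 i2,i3:add xor ; dual
t=2 i4:ld ; RAW r4
t=3 i5:mul ; no-port MUL/BR
t=4 i6,i7:bne or ; dual
t=5 i8,i9:and ld ; dual

ISSUED = 6,7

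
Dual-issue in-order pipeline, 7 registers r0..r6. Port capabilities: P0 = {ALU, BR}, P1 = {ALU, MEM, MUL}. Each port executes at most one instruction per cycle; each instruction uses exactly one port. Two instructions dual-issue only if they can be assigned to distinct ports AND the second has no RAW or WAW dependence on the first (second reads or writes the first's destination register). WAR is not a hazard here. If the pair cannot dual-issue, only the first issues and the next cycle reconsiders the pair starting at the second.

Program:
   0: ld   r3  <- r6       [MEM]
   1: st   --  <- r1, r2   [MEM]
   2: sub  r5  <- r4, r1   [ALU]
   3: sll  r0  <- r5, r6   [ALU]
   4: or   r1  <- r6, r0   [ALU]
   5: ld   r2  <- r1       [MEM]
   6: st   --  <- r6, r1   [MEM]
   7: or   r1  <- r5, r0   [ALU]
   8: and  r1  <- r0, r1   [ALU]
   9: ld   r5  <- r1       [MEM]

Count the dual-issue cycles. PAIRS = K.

PAIRS = 2

0. ld.MEM @i0  | no-port MEM/MEM
1. st.MEM/sub.ALU @i1&i2  | dual
2. sll.ALU @i3  | RAW r0
3. or.ALU @i4  | RAW r1
4. ld.MEM @i5  | no-port MEM/MEM
5. st.MEM/or.ALU @i6&i7  | dual
6. and.ALU @i8  | RAW r1
7. ld.MEM @i9  | tail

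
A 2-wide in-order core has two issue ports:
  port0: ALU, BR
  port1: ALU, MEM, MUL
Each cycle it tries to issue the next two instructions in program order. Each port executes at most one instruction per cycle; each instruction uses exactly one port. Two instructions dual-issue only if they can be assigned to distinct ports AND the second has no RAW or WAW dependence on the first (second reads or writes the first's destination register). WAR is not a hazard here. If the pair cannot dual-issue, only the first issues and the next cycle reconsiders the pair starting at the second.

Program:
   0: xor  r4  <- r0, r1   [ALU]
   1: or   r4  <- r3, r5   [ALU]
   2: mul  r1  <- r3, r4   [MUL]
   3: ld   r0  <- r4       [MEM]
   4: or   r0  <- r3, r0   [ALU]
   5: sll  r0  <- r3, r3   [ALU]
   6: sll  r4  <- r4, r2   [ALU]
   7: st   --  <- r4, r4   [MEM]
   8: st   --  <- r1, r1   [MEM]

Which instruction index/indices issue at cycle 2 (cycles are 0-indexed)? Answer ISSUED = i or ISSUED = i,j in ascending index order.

ISSUED = 2

c0: i0 xor.ALU  WAW r4
c1: i1 or.ALU  RAW r4
c2: i2 mul.MUL  no-port MUL/MEM
c3: i3 ld.MEM  RAW+WAW r0
c4: i4 or.ALU  WAW r0
c5: i5&i6 sll.ALU/sll.ALU  pair
c6: i7 st.MEM  no-port MEM/MEM
c7: i8 st.MEM  tail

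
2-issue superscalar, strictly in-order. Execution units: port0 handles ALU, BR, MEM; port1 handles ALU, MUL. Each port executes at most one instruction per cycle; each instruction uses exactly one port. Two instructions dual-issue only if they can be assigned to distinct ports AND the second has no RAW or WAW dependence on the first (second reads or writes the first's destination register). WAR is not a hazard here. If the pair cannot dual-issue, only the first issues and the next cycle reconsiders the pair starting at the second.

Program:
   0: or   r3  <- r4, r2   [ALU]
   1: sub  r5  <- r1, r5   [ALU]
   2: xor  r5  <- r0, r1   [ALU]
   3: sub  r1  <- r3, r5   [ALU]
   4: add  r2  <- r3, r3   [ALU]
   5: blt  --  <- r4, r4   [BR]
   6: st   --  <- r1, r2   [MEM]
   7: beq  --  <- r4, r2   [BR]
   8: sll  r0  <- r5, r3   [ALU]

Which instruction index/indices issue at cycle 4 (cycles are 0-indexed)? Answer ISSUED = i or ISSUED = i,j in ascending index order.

ISSUED = 6

t=0 i0&i1:or.ALU/sub.ALU ; pair
t=1 i2:xor.ALU ; RAW r5
t=2 i3&i4:sub.ALU/add.ALU ; pair
t=3 i5:blt.BR ; no-port BR/MEM
t=4 i6:st.MEM ; no-port MEM/BR
t=5 i7&i8:beq.BR/sll.ALU ; pair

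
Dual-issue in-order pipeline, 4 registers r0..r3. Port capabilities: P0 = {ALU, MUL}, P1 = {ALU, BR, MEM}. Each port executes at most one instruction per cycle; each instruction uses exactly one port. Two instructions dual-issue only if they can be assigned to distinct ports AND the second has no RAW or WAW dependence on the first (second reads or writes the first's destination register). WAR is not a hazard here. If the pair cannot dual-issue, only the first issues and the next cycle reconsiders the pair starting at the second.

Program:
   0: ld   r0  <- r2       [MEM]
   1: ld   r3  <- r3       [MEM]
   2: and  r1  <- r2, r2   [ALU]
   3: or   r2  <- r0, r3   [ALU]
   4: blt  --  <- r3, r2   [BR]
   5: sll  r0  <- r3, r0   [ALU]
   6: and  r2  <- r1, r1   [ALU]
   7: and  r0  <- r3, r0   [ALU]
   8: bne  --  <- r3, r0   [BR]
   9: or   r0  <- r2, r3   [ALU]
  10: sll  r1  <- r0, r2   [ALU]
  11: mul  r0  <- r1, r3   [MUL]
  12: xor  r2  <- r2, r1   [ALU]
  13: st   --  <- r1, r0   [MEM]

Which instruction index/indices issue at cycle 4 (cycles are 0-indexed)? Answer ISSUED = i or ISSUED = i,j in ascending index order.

ISSUED = 6,7

c0: i0 ld  no-port MEM/MEM
c1: i1&i2 ld/and  pair
c2: i3 or  RAW r2
c3: i4&i5 blt/sll  pair
c4: i6&i7 and/and  pair
c5: i8&i9 bne/or  pair
c6: i10 sll  RAW r1
c7: i11&i12 mul/xor  pair
c8: i13 st  tail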